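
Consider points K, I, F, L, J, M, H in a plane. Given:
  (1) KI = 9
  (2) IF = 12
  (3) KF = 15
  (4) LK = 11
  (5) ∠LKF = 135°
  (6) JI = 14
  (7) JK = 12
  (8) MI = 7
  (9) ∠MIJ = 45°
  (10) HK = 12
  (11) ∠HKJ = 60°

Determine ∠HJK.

Step 1: By the law of cosines on triangle JKH: JH² = 12² + 12² − 2·12·12·cos(60°) = 144, so JH = 12.
Step 2: By the inverse law of cosines on triangle HJK: cos(∠HJK) = (12² + 12² − 12²) / (2·12·12) = 144/288 = 0.5, so ∠HJK = 60°.

Therefore, the measure of angle ∠HJK = 60°.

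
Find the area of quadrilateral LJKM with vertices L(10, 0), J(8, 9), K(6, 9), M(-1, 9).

The Shoelace formula works by pairing each vertex with the next (cycling back to the first).
For each pair, compute x_i*y_(i+1) - x_(i+1)*y_i:
  (10*9 - 8*0) = 90
  (8*9 - 6*9) = 18
  (6*9 - -1*9) = 63
  (-1*0 - 10*9) = -90
Taking half the absolute value of the total: Area = (1/2)(81) = 81/2.

81/2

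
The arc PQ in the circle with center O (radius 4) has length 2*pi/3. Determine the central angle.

θ = 360 × 2*pi/3 / (2π × 4) = 30° (rearranging arc length formula).

30°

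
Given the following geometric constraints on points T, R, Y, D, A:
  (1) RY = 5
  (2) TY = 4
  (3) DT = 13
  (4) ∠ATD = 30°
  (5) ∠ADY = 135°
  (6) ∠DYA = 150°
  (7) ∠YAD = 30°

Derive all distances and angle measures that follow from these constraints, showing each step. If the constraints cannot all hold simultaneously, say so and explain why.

These constraints are not satisfiable: (5), (6) and (7) are the three interior angles of triangle ADY, which must sum to 180°, but 135° + 150° + 30° = 315°. No planar figure meets all of them, so nothing further can be derived.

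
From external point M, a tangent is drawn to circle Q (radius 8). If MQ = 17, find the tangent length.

Let T be the point of tangency. Then QT ⊥ MT (radius ⊥ tangent).
In right triangle QTM: QM² = QT² + MT²
17² = 8² + MT²
MT² = 225, MT = 15

15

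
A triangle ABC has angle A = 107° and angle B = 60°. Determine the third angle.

angle C = 180 - 107 - 60 = 13 degrees.

13 degrees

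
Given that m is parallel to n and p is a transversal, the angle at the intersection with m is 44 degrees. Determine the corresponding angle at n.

Corresponding angles are equal: 44 degrees.

44 degrees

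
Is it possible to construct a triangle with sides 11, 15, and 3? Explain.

Check the triangle inequality: 11 + 3 = 14 ≤ 15.
Since the sum of two sides does not exceed the third, no triangle can be formed.

No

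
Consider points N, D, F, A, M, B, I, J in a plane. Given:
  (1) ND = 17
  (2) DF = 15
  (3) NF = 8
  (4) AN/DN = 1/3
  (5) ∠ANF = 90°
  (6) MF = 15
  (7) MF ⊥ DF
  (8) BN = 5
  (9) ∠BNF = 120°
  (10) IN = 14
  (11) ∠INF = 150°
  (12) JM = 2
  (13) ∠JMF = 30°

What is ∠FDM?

Step 1: By the law of cosines on triangle DFM: DM² = 15² + 15² − 2·15·15·cos(90°) = 450, so DM = 15·√2.
Step 2: By the inverse law of cosines on triangle FDM: cos(∠FDM) = (15² + (15·√2)² − 15²) / (2·15·15·√2) = 450/636.4 = 0.7071, so ∠FDM = 45°.

Therefore, the measure of angle ∠FDM = 45°.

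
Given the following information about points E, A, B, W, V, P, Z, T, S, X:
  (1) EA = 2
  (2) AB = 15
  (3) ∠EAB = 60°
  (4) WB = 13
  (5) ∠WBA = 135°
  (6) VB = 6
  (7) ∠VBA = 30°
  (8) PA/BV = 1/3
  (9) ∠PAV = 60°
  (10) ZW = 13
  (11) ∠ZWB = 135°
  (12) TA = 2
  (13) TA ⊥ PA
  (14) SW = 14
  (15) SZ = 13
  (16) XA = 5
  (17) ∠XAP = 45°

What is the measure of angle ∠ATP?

From the given relations: PA = 1/3·BV = 1/3·6 = 2.
Step 1: By the law of cosines on triangle TAP: TP² = 2² + 2² − 2·2·2·cos(90°) = 8, so TP = 2·√2.
Step 2: By the inverse law of cosines on triangle ATP: cos(∠ATP) = (2² + (2·√2)² − 2²) / (2·2·2·√2) = 8/11.31 = 0.7071, so ∠ATP = 45°.

Therefore, the measure of angle ∠ATP = 45°.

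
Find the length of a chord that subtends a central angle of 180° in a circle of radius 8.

Chord = 2(8) sin(90°) = 16

16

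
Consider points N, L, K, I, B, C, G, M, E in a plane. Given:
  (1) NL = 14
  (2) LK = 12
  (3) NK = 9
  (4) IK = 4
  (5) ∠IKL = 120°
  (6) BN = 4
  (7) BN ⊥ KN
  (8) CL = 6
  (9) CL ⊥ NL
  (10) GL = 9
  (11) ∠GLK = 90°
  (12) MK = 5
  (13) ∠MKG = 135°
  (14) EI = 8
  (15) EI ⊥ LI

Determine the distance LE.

Step 1: By the law of cosines on triangle LKI: LI² = 12² + 4² − 2·12·4·cos(120°) = 208, so LI = 4·√13.
Step 2: By the law of cosines on triangle LIE: LE² = (4·√13)² + 8² − 2·4·√13·8·cos(90°) = 272, so LE = 4·√17.

Therefore, the length of LE = 4·√17.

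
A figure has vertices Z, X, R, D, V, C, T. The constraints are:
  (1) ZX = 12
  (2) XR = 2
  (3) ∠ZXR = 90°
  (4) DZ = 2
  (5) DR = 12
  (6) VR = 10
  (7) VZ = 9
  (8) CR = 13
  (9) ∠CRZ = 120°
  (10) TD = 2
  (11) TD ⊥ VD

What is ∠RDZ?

Step 1: By the law of cosines on triangle RXZ: RZ² = 2² + 12² − 2·2·12·cos(90°) = 148, so RZ = 2·√37.
Step 2: By the inverse law of cosines on triangle RDZ: cos(∠RDZ) = (12² + 2² − (2·√37)²) / (2·12·2) = 0/48 = 0, so ∠RDZ = 90°.

Therefore, the measure of angle ∠RDZ = 90°.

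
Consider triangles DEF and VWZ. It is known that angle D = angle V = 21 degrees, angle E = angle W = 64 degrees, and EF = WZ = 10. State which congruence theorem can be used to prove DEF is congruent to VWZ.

The given information matches AAS: Two pairs of corresponding angles and a non-included side are equal (Angle-Angle-Side).

AAS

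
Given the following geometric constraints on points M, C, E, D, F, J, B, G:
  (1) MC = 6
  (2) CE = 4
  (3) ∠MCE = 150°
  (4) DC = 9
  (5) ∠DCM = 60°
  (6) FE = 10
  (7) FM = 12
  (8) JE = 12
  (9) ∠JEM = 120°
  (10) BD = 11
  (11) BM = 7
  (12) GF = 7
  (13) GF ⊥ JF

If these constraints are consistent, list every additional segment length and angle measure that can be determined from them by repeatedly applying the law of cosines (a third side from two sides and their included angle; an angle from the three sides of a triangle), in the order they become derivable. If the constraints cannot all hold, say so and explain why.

The constraints are consistent. Derivable facts, in order:
After 1 step:
- MD = 3·√7
- ME ≈ 9.67
After 2 steps:
- MJ ≈ 18.81
- ∠BDM = 39.37°
- ∠BMD = 94.65°
- ∠CDM = 40.89°
- ∠CEM = 18.07°
- ∠CMD = 79.11°
- ∠CME = 11.93°
- ∠DBM = 45.99°
- ∠EFM = 51.19°
- ∠EMF = 53.66°
- ∠FEM = 75.15°
After 3 steps:
- ∠EJM = 26.45°
- ∠EMJ = 33.55°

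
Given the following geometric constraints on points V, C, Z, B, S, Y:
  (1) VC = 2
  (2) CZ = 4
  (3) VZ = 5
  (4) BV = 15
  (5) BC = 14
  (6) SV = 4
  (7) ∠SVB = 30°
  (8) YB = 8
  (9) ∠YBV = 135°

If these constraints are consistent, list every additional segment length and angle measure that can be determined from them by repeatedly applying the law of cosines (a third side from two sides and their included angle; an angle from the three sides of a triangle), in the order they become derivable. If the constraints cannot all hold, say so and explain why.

The constraints are consistent. Derivable facts, in order:
After 1 step:
- BS ≈ 11.71
- VY ≈ 21.42
- ∠BCV = 116.51°
- ∠BVC = 56.63°
- ∠CBV = 6.85°
- ∠CVZ = 49.46°
- ∠CZV = 22.33°
- ∠VCZ = 108.21°
After 2 steps:
- ∠BSV = 140.16°
- ∠BVY = 15.31°
- ∠BYV = 29.69°
- ∠SBV = 9.84°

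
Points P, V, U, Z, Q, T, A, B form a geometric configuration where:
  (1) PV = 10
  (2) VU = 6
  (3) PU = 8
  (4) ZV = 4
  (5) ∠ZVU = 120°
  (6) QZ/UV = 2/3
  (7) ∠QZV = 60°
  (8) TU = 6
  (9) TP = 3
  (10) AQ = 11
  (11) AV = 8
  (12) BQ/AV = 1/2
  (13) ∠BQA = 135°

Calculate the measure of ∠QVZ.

From the given relations: QZ = 2/3·UV = 2/3·6 = 4.
Step 1: By the law of cosines on triangle VZQ: VQ² = 4² + 4² − 2·4·4·cos(60°) = 16, so VQ = 4.
Step 2: By the inverse law of cosines on triangle QVZ: cos(∠QVZ) = (4² + 4² − 4²) / (2·4·4) = 16/32 = 0.5, so ∠QVZ = 60°.

Therefore, the measure of angle ∠QVZ = 60°.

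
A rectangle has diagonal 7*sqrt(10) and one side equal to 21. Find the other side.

The diagonal of a rectangle forms a right triangle with the two sides.
Rearranging the Pythagorean theorem: missing side = sqrt(d^2 - known^2).
= sqrt(490 - 441) = sqrt(49) = 7.

7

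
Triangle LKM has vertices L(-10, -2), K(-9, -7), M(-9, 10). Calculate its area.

Shoelace: Area = (1/2)|-10(-7-10) + -9(10--2) + -9(-2--7)| = (1/2)(17) = 17/2

17/2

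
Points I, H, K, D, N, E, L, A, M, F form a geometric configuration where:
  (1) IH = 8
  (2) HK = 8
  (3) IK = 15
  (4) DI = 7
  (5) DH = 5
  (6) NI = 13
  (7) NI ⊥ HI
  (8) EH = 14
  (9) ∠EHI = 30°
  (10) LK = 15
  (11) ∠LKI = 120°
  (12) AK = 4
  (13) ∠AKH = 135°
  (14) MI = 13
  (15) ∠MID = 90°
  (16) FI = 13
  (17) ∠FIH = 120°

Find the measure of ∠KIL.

Step 1: By the law of cosines on triangle IKL: IL² = 15² + 15² − 2·15·15·cos(120°) = 675, so IL = 15·√3.
Step 2: By the inverse law of cosines on triangle KIL: cos(∠KIL) = (15² + (15·√3)² − 15²) / (2·15·15·√3) = 675/779.42 = 0.866, so ∠KIL = 30°.

Therefore, the measure of angle ∠KIL = 30°.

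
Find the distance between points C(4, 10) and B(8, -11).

The horizontal distance is |8 - 4| = 4 and the vertical distance is |-11 - 10| = 21.
By the Pythagorean theorem, d = sqrt(4^2 + 21^2) = sqrt(457).

sqrt(457)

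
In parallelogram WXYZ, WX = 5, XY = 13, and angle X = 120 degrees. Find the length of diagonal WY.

Law of cosines: d^2 = 5^2 + 13^2 - 2(5)(13)cos(120°) = 259, so d = sqrt(259).

sqrt(259)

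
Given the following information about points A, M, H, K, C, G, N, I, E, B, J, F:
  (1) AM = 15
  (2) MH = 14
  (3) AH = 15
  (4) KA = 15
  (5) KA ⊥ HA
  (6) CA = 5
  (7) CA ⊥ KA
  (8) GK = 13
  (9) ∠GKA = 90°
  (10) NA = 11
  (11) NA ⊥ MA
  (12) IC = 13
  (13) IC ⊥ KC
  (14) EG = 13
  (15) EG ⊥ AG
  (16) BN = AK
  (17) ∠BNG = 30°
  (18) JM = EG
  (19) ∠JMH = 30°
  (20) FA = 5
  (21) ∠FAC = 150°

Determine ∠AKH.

Step 1: By the law of cosines on triangle KAH: KH² = 15² + 15² − 2·15·15·cos(90°) = 450, so KH = 15·√2.
Step 2: By the inverse law of cosines on triangle AKH: cos(∠AKH) = (15² + (15·√2)² − 15²) / (2·15·15·√2) = 450/636.4 = 0.7071, so ∠AKH = 45°.

Therefore, the measure of angle ∠AKH = 45°.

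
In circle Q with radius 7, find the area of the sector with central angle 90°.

Sector area = πr² × θ/360
= π × 7² × 1/4
= π × 49 × 1/4
= 49*pi/4

49*pi/4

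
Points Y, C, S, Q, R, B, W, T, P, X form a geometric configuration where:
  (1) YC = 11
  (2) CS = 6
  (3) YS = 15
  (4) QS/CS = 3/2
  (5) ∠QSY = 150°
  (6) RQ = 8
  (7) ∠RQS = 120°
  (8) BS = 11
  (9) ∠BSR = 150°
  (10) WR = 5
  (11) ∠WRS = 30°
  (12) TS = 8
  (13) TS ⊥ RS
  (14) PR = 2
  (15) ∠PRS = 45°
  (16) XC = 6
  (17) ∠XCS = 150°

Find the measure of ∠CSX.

Step 1: By the law of cosines on triangle SCX: SX² = 6² + 6² − 2·6·6·cos(150°) = 134.35, so SX ≈ 11.59.
Step 2: By the inverse law of cosines on triangle CSX: cos(∠CSX) = (6² + 11.59² − 6²) / (2·6·11.59) = 134.35/139.09 = 0.9659, so ∠CSX = 15°.

Therefore, the measure of angle ∠CSX = 15°.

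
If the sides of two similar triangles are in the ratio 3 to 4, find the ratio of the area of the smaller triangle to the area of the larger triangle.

The ratio of areas of similar triangles equals the square of the side ratio.
Side ratio = 3:4
Area ratio = (3/4)^2 = 9/16 = 9:16

9:16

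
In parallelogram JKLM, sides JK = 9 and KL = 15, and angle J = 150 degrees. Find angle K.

In a parallelogram, consecutive angles are supplementary (sum to 180°).
angle K = 180 - angle J
angle K = 180 - 150
angle K = 30 degrees

30 degrees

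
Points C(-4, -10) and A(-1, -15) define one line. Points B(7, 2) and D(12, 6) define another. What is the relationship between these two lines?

Slope of line 1: m1 = (-15 - -10)/(-1 - -4) = -5/3 = -5/3
Slope of line 2: m2 = (6 - 2)/(12 - 7) = 4/5 = 4/5
m1 != m2 (-5/3 != 4/5), so not parallel.
m1 * m2 = (-5/3) * (4/5) = -4/3 != -1, so not perpendicular.
The lines are neither parallel nor perpendicular.

Neither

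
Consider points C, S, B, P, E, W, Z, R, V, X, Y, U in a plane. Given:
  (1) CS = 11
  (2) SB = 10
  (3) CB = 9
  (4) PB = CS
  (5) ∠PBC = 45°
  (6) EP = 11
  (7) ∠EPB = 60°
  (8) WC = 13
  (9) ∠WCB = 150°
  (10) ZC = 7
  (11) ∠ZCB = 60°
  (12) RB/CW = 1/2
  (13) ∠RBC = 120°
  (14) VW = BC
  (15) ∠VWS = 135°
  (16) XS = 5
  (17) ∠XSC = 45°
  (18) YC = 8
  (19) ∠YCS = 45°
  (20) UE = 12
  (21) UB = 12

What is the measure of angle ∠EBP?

From the given relations: PB = CS = 11.
Step 1: By the law of cosines on triangle BPE: BE² = 11² + 11² − 2·11·11·cos(60°) = 121, so BE = 11.
Step 2: By the inverse law of cosines on triangle EBP: cos(∠EBP) = (11² + 11² − 11²) / (2·11·11) = 121/242 = 0.5, so ∠EBP = 60°.

Therefore, the measure of angle ∠EBP = 60°.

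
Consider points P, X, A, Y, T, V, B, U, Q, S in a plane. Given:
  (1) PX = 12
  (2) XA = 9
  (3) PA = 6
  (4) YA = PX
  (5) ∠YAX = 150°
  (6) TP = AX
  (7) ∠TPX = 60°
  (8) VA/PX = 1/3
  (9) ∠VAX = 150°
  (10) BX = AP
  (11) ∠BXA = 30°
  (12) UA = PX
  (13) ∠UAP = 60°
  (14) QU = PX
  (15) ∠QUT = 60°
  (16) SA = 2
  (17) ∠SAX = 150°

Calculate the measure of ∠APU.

From the given relations: UA = PX = 12.
Step 1: By the law of cosines on triangle PAU: PU² = 6² + 12² − 2·6·12·cos(60°) = 108, so PU = 6·√3.
Step 2: By the inverse law of cosines on triangle APU: cos(∠APU) = (6² + (6·√3)² − 12²) / (2·6·6·√3) = 0/124.71 = 0, so ∠APU = 90°.

Therefore, the measure of angle ∠APU = 90°.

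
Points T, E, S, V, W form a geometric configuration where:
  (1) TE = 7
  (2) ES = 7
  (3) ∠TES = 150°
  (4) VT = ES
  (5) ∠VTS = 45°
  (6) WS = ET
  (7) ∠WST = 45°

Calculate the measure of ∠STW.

From the given relations: WS = ET = 7.
Step 1: By the law of cosines on triangle TES: TS² = 7² + 7² − 2·7·7·cos(150°) = 182.87, so TS ≈ 13.52.
Step 2: By the law of cosines on triangle TSW: TW² = 13.52² + 7² − 2·13.52·7·cos(45°) = 98, so TW = 7·√2.
Step 3: By the inverse law of cosines on triangle STW: cos(∠STW) = (13.52² + (7·√2)² − 7²) / (2·13.52·7·√2) = 231.87/267.74 = 0.866, so ∠STW = 30°.

Therefore, the measure of angle ∠STW = 30°.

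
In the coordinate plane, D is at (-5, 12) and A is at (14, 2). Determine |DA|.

d = sqrt((19)^2 + (-10)^2) = sqrt(461)

sqrt(461)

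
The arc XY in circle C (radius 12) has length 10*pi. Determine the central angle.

θ = 360 × 10*pi / (2π × 12) = 150° (rearranging arc length formula).

150°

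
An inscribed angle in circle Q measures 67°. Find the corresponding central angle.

By the inscribed angle theorem, the central angle is twice the inscribed angle.
Central angle = 2 × 67° = 134°

134°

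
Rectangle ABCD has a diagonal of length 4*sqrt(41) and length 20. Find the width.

b = sqrt(d^2 - a^2) = sqrt(656 - 400) = sqrt(256) = 16

16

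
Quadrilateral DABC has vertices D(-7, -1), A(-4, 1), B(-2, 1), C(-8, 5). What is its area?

The Shoelace formula works by pairing each vertex with the next (cycling back to the first).
For each pair, compute x_i*y_(i+1) - x_(i+1)*y_i:
  (-7*1 - -4*-1) = -11
  (-4*1 - -2*1) = -2
  (-2*5 - -8*1) = -2
  (-8*-1 - -7*5) = 43
Taking half the absolute value of the total: Area = (1/2)(28) = 14.

14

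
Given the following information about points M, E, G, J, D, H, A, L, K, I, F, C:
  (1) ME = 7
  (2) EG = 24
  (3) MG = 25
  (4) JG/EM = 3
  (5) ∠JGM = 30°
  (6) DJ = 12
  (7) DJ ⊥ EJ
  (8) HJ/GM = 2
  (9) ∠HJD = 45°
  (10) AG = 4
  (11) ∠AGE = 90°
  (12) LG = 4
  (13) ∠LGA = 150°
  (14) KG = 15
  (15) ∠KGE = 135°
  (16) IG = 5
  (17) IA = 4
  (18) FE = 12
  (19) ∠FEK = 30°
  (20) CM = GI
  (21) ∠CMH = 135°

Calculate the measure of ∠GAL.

Step 1: By the law of cosines on triangle AGL: AL² = 4² + 4² − 2·4·4·cos(150°) = 59.71, so AL ≈ 7.73.
Step 2: By the inverse law of cosines on triangle GAL: cos(∠GAL) = (4² + 7.73² − 4²) / (2·4·7.73) = 59.71/61.82 = 0.9659, so ∠GAL = 15°.

Therefore, the measure of angle ∠GAL = 15°.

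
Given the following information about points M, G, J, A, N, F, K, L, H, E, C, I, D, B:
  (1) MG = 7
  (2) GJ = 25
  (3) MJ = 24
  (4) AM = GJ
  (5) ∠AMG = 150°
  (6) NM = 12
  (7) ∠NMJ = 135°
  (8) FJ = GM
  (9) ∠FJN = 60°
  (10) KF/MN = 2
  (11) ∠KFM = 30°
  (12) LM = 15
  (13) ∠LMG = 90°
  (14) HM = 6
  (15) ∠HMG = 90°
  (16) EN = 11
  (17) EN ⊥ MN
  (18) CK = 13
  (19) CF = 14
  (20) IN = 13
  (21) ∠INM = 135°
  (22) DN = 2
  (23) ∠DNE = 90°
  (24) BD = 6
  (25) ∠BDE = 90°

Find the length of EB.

Step 1: By the law of cosines on triangle END: ED² = 11² + 2² − 2·11·2·cos(90°) = 125, so ED = 5·√5.
Step 2: By the law of cosines on triangle EDB: EB² = (5·√5)² + 6² − 2·5·√5·6·cos(90°) = 161, so EB = √161.

Therefore, the length of EB = √161.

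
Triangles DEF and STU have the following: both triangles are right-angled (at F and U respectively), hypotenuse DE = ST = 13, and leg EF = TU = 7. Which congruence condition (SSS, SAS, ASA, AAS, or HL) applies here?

Consider the given information: both triangles are right-angled (at F and U respectively), hypotenuse DE = ST = 13, and leg EF = TU = 7
This is not SAS or ASA: SAS requires two sides and the included angle between them. ASA requires two angles and the side between them.
The correct criterion is HL. The hypotenuse and one leg of two right triangles are equal (Hypotenuse-Leg).

HL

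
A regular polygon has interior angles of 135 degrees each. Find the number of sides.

Exterior angle = 180 - 135 = 45. n = 360 / 45 = 8.

8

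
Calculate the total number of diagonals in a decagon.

Each of the 10 vertices connects to 7 non-adjacent vertices via diagonals.
Total connections = 10 × 7 = 70, but each diagonal is counted twice.
Number of diagonals = 70 / 2 = 35.

35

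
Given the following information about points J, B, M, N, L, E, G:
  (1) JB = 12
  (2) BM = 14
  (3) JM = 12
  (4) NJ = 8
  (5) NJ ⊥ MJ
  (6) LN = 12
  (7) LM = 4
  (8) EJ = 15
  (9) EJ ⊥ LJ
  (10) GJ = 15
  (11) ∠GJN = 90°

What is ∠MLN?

Step 1: By the law of cosines on triangle MJN: MN² = 12² + 8² − 2·12·8·cos(90°) = 208, so MN = 4·√13.
Step 2: By the inverse law of cosines on triangle MLN: cos(∠MLN) = (4² + 12² − (4·√13)²) / (2·4·12) = -48/96 = -0.5, so ∠MLN = 120°.

Therefore, the measure of angle ∠MLN = 120°.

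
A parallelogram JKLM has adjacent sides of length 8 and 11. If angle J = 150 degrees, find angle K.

In a parallelogram, consecutive angles are supplementary (sum to 180°).
angle K = 180 - angle J
angle K = 180 - 150
angle K = 30 degrees

30 degrees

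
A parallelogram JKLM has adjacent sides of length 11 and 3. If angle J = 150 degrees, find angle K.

Consecutive angles are supplementary: angle K = 180 - 150 = 30 degrees.

30 degrees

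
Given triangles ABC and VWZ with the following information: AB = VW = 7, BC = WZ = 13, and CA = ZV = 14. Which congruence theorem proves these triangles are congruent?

The given information provides:
AB = VW = 7, BC = WZ = 13, and CA = ZV = 14
This matches the SSS congruence theorem.
All three pairs of corresponding sides are equal (Side-Side-Side).

SSS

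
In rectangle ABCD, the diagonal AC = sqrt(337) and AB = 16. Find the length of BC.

b = sqrt(d^2 - a^2) = sqrt(337 - 256) = sqrt(81) = 9

9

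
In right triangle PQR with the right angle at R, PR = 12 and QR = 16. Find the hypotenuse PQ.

By the Pythagorean theorem: PQ^2 = PR^2 + QR^2
PQ^2 = 12^2 + 16^2 = 144 + 256 = 400
PQ = sqrt(400) = 20

20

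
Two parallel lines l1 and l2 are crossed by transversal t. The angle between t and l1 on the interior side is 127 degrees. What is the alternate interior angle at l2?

Alternate interior angles formed by parallel lines and a transversal are equal.
The given angle is 127 degrees.
The alternate interior angle = 127 degrees.

127 degrees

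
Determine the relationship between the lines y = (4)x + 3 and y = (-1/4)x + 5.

Slope of line 1: m1 = 4
Slope of line 2: m2 = -1/4
Two lines are perpendicular when the product of their slopes is -1 (negative reciprocals).
m1 * m2 = (4) * (-1/4) = -1, confirming perpendicularity.

Perpendicular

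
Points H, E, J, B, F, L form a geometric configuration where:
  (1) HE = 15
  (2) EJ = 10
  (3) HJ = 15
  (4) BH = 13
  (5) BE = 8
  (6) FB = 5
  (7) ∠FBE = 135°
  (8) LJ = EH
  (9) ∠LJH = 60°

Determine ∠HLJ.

From the given relations: LJ = EH = 15.
Step 1: By the law of cosines on triangle LJH: LH² = 15² + 15² − 2·15·15·cos(60°) = 225, so LH = 15.
Step 2: By the inverse law of cosines on triangle HLJ: cos(∠HLJ) = (15² + 15² − 15²) / (2·15·15) = 225/450 = 0.5, so ∠HLJ = 60°.

Therefore, the measure of angle ∠HLJ = 60°.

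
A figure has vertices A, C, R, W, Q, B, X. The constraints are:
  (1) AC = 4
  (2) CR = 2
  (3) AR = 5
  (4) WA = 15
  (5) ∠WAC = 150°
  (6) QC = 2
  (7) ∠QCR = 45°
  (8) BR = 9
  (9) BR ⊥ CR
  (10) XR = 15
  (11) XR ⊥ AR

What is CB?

Step 1: By the law of cosines on triangle CRB: CB² = 2² + 9² − 2·2·9·cos(90°) = 85, so CB = √85.

Therefore, the length of CB = √85.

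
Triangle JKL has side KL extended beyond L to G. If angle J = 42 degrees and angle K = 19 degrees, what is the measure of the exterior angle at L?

By the exterior angle theorem, an exterior angle of a triangle equals the sum of the two remote interior angles.
Exterior angle = angle J + angle K
Exterior angle = 42 + 19 = 61 degrees

61 degrees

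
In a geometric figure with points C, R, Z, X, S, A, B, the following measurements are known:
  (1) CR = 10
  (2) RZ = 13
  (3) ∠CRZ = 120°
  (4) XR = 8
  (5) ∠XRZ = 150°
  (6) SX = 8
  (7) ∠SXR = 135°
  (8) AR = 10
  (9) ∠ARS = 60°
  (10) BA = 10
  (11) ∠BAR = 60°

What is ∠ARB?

Step 1: By the law of cosines on triangle RAB: RB² = 10² + 10² − 2·10·10·cos(60°) = 100, so RB = 10.
Step 2: By the inverse law of cosines on triangle ARB: cos(∠ARB) = (10² + 10² − 10²) / (2·10·10) = 100/200 = 0.5, so ∠ARB = 60°.

Therefore, the measure of angle ∠ARB = 60°.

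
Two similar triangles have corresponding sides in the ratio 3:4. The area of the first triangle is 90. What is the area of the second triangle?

For similar figures, the area ratio equals the square of the side ratio.
Side ratio (the first triangle to the second triangle) = 3:4, so area ratio = 3^2:4^2 = 9:16.
If the area of the first triangle is 90, then the area of the second triangle = 90 * (16/9) = 160.

160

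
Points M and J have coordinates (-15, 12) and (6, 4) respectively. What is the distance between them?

d = sqrt((21)^2 + (-8)^2) = sqrt(505)

sqrt(505)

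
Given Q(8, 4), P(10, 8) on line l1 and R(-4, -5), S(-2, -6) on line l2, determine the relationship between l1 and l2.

Slope of line 1: m1 = (8 - 4)/(10 - 8) = 4/2 = 2
Slope of line 2: m2 = (-6 - -5)/(-2 - -4) = -1/2 = -1/2
Two lines are perpendicular when the product of their slopes is -1 (negative reciprocals).
m1 * m2 = (2) * (-1/2) = -1, confirming perpendicularity.

Perpendicular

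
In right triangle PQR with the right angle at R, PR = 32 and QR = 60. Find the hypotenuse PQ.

PQ = sqrt(32^2 + 60^2) = sqrt(4624) = 68

68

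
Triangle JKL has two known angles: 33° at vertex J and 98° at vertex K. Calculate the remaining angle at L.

Let angle L = x. Then 33 + 98 + x = 180.
x = 180 - 131 = 49 degrees.

49 degrees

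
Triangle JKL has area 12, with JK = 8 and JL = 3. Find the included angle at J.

From the SAS area formula Area = (1/2)ab sin(C), rearranging gives sin(C) = 2*Area/(ab).
sin(C) = 2 * 12 / (24) = 1.
Therefore C = arcsin(1) = 90°.

90°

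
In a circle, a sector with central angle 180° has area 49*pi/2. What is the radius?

r² = 360 × 49*pi/2 / (π × 180) = 49, so r = 7.

7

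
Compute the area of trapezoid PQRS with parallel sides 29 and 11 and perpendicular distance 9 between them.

A trapezoid's area equals the midsegment times the height.
The midsegment is (29 + 11) / 2 = 20.
Area = 20 * 9 = 180.

180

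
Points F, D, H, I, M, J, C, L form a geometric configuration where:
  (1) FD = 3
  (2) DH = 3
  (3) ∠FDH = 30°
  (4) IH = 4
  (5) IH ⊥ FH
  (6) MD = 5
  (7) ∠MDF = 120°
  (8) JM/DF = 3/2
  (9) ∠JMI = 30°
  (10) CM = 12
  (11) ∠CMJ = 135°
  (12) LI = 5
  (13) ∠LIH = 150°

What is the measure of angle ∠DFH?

Step 1: By the law of cosines on triangle FDH: FH² = 3² + 3² − 2·3·3·cos(30°) = 2.41, so FH ≈ 1.55.
Step 2: By the inverse law of cosines on triangle DFH: cos(∠DFH) = (3² + 1.55² − 3²) / (2·3·1.55) = 2.41/9.32 = 0.2588, so ∠DFH = 75°.

Therefore, the measure of angle ∠DFH = 75°.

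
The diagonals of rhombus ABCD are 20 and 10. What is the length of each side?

The diagonals of a rhombus bisect each other at right angles.
Half-diagonals: 20/2 = 10 and 10/2 = 5
side = sqrt(10^2 + 5^2)
side = sqrt(100 + 25)
side = sqrt(125) = 5*sqrt(5)

5*sqrt(5)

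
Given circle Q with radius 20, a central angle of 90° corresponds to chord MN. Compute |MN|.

Chord length = 2r sin(θ/2)
= 2 × 20 × sin(90°/2)
= 2 × 20 × sin(45°)
= 20*sqrt(2)

20*sqrt(2)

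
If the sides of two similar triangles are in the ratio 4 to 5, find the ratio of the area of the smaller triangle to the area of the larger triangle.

Area ratio = (side ratio)^2 = (4/5)^2 = 16:25.

16:25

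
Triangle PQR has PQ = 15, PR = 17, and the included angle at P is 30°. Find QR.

When two sides and the included angle are known, the law of cosines gives the third side.
c^2 = a^2 + b^2 - 2ab cos(C) generalizes the Pythagorean theorem to non-right triangles.
Here: QR^2 = 225 + 289 - 510*(sqrt(3)/2) = 514 - 255*sqrt(3)
QR = sqrt(514 - 255*sqrt(3))

sqrt(514 - 255*sqrt(3))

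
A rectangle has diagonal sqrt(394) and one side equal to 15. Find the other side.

Using the Pythagorean theorem: d^2 = a^2 + b^2
b^2 = d^2 - a^2
b^2 = 394 - 225
b^2 = 169
b = sqrt(169) = 13

13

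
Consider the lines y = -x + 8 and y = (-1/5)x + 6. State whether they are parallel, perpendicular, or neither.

Slope of line 1: m1 = -1
Slope of line 2: m2 = -1/5
m1 != m2 and m1*m2 = 1/5 != -1. Neither.

Neither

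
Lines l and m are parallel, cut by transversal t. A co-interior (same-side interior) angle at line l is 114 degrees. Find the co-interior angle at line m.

Co-interior angles sum to 180: 180 - 114 = 66 degrees.

66 degrees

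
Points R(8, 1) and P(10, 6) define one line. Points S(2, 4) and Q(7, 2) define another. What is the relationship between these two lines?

Slope of line 1: m1 = (6 - 1)/(10 - 8) = 5/2 = 5/2
Slope of line 2: m2 = (2 - 4)/(7 - 2) = -2/5 = -2/5
m1 * m2 = (5/2) * (-2/5) = -1 = -1, so the lines are perpendicular.

Perpendicular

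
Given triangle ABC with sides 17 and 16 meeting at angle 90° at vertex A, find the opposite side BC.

Since angle A = 90°, this is a right triangle and the law of cosines reduces to the Pythagorean theorem.
BC^2 = 17^2 + 16^2 = 545
BC = sqrt(545)

sqrt(545)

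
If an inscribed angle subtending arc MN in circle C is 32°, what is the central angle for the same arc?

The inscribed angle theorem states that a central angle is always twice any inscribed angle that subtends the same arc.
Since the inscribed angle is 32°, the central angle = 2 × 32° = 64°.

64°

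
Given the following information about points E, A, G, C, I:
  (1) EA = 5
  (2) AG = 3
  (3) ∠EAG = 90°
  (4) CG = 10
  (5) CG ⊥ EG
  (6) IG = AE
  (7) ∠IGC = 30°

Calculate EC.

Step 1: By the law of cosines on triangle EAG: EG² = 5² + 3² − 2·5·3·cos(90°) = 34, so EG = √34.
Step 2: By the law of cosines on triangle EGC: EC² = √34² + 10² − 2·√34·10·cos(90°) = 134, so EC = √134.

Therefore, the length of EC = √134.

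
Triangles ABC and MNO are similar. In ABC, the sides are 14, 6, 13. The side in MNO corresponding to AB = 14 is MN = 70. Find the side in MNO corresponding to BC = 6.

Similar triangles have proportional sides. Setting up the proportion:
MN / AB = NO / BC
70 / 14 = NO / 6
NO = 6 * 70 / 14 = 30.

30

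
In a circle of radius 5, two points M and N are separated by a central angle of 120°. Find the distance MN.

Chord length = 2r sin(θ/2)
= 2 × 5 × sin(120°/2)
= 2 × 5 × sin(60°)
= 5*sqrt(3)

5*sqrt(3)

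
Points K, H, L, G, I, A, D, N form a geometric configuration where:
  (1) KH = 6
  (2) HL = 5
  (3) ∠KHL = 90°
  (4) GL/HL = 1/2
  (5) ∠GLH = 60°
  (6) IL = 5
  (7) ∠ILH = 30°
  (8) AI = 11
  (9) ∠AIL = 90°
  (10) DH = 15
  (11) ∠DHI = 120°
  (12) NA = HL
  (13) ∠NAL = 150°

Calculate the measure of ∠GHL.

From the given relations: GL = 1/2·HL = 1/2·5 ≈ 2.5.
Step 1: By the law of cosines on triangle HLG: HG² = 5² + 2.5² − 2·5·2.5·cos(60°) = 18.75, so HG = 5/2·√3.
Step 2: By the inverse law of cosines on triangle GHL: cos(∠GHL) = ((5/2·√3)² + 5² − 2.5²) / (2·5/2·√3·5) = 37.5/43.3 = 0.866, so ∠GHL = 30°.

Therefore, the measure of angle ∠GHL = 30°.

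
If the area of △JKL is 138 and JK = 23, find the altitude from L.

Area = (1/2) * base * height
height = 2 * Area / base
height = 2 * 138 / 23
height = 276 / 23
height = 12

12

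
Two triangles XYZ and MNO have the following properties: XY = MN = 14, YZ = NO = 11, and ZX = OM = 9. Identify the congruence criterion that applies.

Consider the given information: XY = MN = 14, YZ = NO = 11, and ZX = OM = 9
This is not SAS or ASA: SAS requires two sides and the included angle between them. ASA requires two angles and the side between them.
The correct criterion is SSS. All three pairs of corresponding sides are equal (Side-Side-Side).

SSS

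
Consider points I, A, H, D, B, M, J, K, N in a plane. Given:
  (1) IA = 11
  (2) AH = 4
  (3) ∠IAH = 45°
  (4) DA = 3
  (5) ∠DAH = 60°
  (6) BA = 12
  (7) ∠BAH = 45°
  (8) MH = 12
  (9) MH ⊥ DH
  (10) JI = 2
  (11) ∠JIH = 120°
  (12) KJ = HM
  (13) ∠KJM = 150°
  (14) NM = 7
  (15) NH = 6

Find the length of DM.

Step 1: By the law of cosines on triangle DAH: DH² = 3² + 4² − 2·3·4·cos(60°) = 13, so DH = √13.
Step 2: By the law of cosines on triangle DHM: DM² = √13² + 12² − 2·√13·12·cos(90°) = 157, so DM = √157.

Therefore, the length of DM = √157.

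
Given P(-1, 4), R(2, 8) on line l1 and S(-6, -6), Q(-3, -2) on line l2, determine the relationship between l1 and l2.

Slope of line 1: m1 = (8 - 4)/(2 - -1) = 4/3 = 4/3
Slope of line 2: m2 = (-2 - -6)/(-3 - -6) = 4/3 = 4/3
m1 = m2, so the lines are parallel.

Parallel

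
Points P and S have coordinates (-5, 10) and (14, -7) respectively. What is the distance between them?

d = sqrt((19)^2 + (-17)^2) = sqrt(650) = 5*sqrt(26)

5*sqrt(26)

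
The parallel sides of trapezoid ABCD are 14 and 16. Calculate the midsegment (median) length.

The midsegment of a trapezoid = (base1 + base2) / 2
midsegment = (14 + 16) / 2
midsegment = 30 / 2
midsegment = 15

15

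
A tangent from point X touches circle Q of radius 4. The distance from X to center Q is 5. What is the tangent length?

Let T be the point of tangency. Then QT ⊥ XT (radius ⊥ tangent).
In right triangle QTX: QX² = QT² + XT²
5² = 4² + XT²
XT² = 9, XT = 3

3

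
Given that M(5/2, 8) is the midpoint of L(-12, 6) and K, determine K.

Using the midpoint formula: M = ((x1 + x2)/2, (y1 + y2)/2)
We know M = (5/2, 8) and L = (-12, 6)
For x: 5/2 = (-12 + x2)/2, so x2 = 2*5/2 - -12 = 17
For y: 8 = (6 + y2)/2, so y2 = 2*8 - 6 = 10
K = (17, 10)

(17, 10)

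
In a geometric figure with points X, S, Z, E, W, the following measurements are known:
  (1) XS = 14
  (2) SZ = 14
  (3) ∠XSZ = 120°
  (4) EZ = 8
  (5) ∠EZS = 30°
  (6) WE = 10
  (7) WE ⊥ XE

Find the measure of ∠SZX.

Step 1: By the law of cosines on triangle ZSX: ZX² = 14² + 14² − 2·14·14·cos(120°) = 588, so ZX = 14·√3.
Step 2: By the inverse law of cosines on triangle SZX: cos(∠SZX) = (14² + (14·√3)² − 14²) / (2·14·14·√3) = 588/678.96 = 0.866, so ∠SZX = 30°.

Therefore, the measure of angle ∠SZX = 30°.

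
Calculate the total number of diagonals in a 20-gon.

Total line segments between 20 vertices = C(20,2) = 190.
Subtract the 20 sides: 190 - 20 = 170 diagonals.

170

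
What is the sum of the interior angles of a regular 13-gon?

The sum of interior angles of an n-sided polygon is (n - 2) * 180.
For n = 13: (13 - 2) * 180 = 11 * 180 = 1980 degrees.

1980 degrees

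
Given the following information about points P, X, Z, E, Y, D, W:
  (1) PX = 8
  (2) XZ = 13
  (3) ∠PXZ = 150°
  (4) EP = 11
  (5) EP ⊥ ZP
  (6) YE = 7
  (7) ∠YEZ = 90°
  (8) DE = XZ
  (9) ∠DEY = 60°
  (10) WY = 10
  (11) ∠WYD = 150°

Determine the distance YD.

From the given relations: DE = XZ = 13.
Step 1: By the law of cosines on triangle YED: YD² = 7² + 13² − 2·7·13·cos(60°) = 127, so YD = √127.

Therefore, the length of YD = √127.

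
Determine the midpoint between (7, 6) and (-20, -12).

The midpoint is the point halfway along the segment.
Move half the horizontal distance: 7 + (-20 - 7)/2 = 7 + -27/2 = -13/2
Move half the vertical distance: 6 + (-12 - 6)/2 = 6 + -18/2 = -3
Midpoint = (-13/2, -3)

(-13/2, -3)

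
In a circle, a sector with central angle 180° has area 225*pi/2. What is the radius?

Sector area A = πr² × θ/360, so r² = 360A / (πθ).
r² = 360 × 225*pi/2 / (π × 180)
r² = 225
r = 15

15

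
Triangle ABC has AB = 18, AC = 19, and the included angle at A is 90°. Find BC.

The included angle is 90°, so the triangle is right-angled at A. The opposite side BC is the hypotenuse.
By the Pythagorean theorem: BC = sqrt(18^2 + 19^2) = sqrt(685) = sqrt(685).

sqrt(685)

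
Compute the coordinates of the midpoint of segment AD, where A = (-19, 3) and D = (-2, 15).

The midpoint is the point halfway along the segment.
Move half the horizontal distance: -19 + (-2 - -19)/2 = -19 + 17/2 = -21/2
Move half the vertical distance: 3 + (15 - 3)/2 = 3 + 12/2 = 9
Midpoint = (-21/2, 9)

(-21/2, 9)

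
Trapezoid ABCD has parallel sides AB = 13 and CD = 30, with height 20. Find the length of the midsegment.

The midsegment (median) of a trapezoid connects the midpoints of the non-parallel sides.
Its length is the average of the two bases: (13 + 30) / 2 = 43/2.

43/2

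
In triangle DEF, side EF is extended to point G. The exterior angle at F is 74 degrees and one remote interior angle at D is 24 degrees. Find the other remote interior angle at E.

angle E = 74 - 24 = 50 degrees (exterior angle theorem).

50 degrees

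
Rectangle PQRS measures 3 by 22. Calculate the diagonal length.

d = sqrt(3^2 + 22^2) = sqrt(493)

sqrt(493)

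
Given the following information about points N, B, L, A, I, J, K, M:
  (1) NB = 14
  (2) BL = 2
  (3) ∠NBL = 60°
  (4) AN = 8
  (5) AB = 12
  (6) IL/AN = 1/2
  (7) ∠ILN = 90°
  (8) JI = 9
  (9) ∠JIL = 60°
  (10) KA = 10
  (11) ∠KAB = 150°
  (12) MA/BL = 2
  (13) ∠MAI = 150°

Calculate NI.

From the given relations: IL = 1/2·AN = 1/2·8 = 4.
Step 1: By the law of cosines on triangle LBN: LN² = 2² + 14² − 2·2·14·cos(60°) = 172, so LN = 2·√43.
Step 2: By the law of cosines on triangle NLI: NI² = (2·√43)² + 4² − 2·2·√43·4·cos(90°) = 188, so NI = 2·√47.

Therefore, the length of NI = 2·√47.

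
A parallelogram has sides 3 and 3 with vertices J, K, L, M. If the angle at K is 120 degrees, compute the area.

Area = a * b * sin(theta)
Area = 3 * 3 * sin(120 degrees)
Area = 9 * sqrt(3)/2
Area = 9*sqrt(3)/2

9*sqrt(3)/2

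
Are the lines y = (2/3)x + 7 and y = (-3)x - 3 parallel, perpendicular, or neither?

Slope of line 1: m1 = 2/3
Slope of line 2: m2 = -3
For parallel lines we need equal slopes: 2/3 != -3.
For perpendicular lines we need m1*m2 = -1: (2/3)(-3) = -2 != -1.
Since neither condition holds, the lines are neither parallel nor perpendicular.

Neither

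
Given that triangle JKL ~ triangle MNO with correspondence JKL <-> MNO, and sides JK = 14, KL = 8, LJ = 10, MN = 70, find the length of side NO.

Since the triangles are similar, the ratio of corresponding sides is constant.
Scale factor k = MN / JK = 70 / 14 = 5
NO = k * KL = 5 * 8 = 40

40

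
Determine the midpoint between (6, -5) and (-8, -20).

M = ((x₁ + x₂)/2, (y₁ + y₂)/2)
= ((6 + -8)/2, (-5 + -20)/2)
= (-2/2, -25/2) = (-1, -25/2)

(-1, -25/2)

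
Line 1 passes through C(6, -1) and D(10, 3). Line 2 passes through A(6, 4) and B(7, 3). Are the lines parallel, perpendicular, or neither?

Slope of line 1: m1 = (3 - -1)/(10 - 6) = 4/4 = 1
Slope of line 2: m2 = (3 - 4)/(7 - 6) = -1/1 = -1
m1 * m2 = -1, so perpendicular.

Perpendicular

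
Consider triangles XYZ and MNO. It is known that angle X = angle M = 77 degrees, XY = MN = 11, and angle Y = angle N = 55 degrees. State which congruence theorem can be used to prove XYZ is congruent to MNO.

Consider the given information: angle X = angle M = 77 degrees, XY = MN = 11, and angle Y = angle N = 55 degrees
This is not SAS or AAS: SAS requires two sides and the included angle between them. AAS requires two angles and a non-included side.
The correct criterion is ASA. Two pairs of corresponding angles and the included side are equal (Angle-Side-Angle).

ASA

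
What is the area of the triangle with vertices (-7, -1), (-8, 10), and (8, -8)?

Using the Shoelace formula for a triangle:
Area = (1/2)|x0(y1 - y2) + x1(y2 - y0) + x2(y0 - y1)|
Area = (1/2)|-7(10 - -8) + -8(-8 - -1) + 8(-1 - 10)|
Area = (1/2)|-126 + 56 + -88|
Area = (1/2)|-158|
Area = (1/2)(158)
Area = 79

79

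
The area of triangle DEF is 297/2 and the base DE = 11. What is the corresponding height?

height = 2 * 297/2 / 11 = 27

27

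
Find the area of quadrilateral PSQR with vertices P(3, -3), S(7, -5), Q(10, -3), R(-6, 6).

Shoelace: sum of cross terms = 77, Area = (1/2)|77| = 77/2

77/2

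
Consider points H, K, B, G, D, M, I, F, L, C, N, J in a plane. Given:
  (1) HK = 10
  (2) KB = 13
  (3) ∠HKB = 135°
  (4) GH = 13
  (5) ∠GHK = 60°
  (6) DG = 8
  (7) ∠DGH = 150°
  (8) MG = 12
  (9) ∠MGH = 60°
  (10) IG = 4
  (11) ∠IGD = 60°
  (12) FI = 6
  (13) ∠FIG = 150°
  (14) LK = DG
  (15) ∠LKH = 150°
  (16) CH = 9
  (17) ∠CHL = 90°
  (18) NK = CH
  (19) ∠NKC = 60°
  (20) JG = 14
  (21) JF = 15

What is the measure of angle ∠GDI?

Step 1: By the law of cosines on triangle DGI: DI² = 8² + 4² − 2·8·4·cos(60°) = 48, so DI = 4·√3.
Step 2: By the inverse law of cosines on triangle GDI: cos(∠GDI) = (8² + (4·√3)² − 4²) / (2·8·4·√3) = 96/110.85 = 0.866, so ∠GDI = 30°.

Therefore, the measure of angle ∠GDI = 30°.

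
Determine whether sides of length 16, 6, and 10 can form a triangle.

No.
The triangle inequality is violated: 6 + 10 = 16 ≤ 16.
These lengths cannot form a triangle.

No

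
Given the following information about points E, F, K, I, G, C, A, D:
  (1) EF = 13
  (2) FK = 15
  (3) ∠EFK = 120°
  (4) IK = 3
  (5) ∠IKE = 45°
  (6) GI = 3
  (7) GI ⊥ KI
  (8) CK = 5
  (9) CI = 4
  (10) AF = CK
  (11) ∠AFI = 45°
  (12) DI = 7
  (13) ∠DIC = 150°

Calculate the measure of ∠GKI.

Step 1: By the law of cosines on triangle KIG: KG² = 3² + 3² − 2·3·3·cos(90°) = 18, so KG = 3·√2.
Step 2: By the inverse law of cosines on triangle GKI: cos(∠GKI) = ((3·√2)² + 3² − 3²) / (2·3·√2·3) = 18/25.46 = 0.7071, so ∠GKI = 45°.

Therefore, the measure of angle ∠GKI = 45°.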